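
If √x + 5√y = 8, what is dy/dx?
Take d/dx of both sides. Since y is implicitly a function of x, the chain rule attaches a y' = dy/dx factor whenever we differentiate through y.

Set F(x, y) = (left side) − (right side), so the curve is F = 0. Differentiating each term of F:
  d/dx[√(x)] = 1/(2√(x))
  d/dx[5√(y)] = 5·y'/(2√(y))
  d/dx[-8] = 0

Collecting, the y'-free part is the partial derivative in x and the y' coefficient is the partial derivative in y:
  ∂F/∂x = 1/(2√(x))
  ∂F/∂y = 5/(2√(y))

so d/dx[F(x, y(x))] = ∂F/∂x + (∂F/∂y)·y' = 0. Rearranging,
  dy/dx = -(∂F/∂x)/(∂F/∂y) = -(1/(2√(x)))/(5/(2√(y))) = -√(y)/(5√(x))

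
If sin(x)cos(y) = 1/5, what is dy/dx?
Differentiate the relation implicitly: treat y = y(x) and apply the chain rule, so every y-derivative picks up a y' = dy/dx factor.

With everything moved to the left-hand side, differentiate term by term:
  d/dx[sin(x)·cos(y)] = -y'·sin(x)·sin(y) + cos(x)·cos(y)
  d/dx[-1/5] = 0

Separating the contributions that come from x directly and those that come through y:
  without y':      cos(x)·cos(y)
  multiplying y':  -sin(x)·sin(y)

so (cos(x)·cos(y)) + (-sin(x)·sin(y))·y' = 0, and therefore
  dy/dx = -(cos(x)·cos(y))/(-sin(x)·sin(y)) = 1/(tan(x)·tan(y))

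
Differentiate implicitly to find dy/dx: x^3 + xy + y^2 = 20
Take d/dx of both sides. Since y is implicitly a function of x, the chain rule attaches a y' = dy/dx factor whenever we differentiate through y.

Set F(x, y) = (left side) − (right side), so the curve is F = 0. Differentiating each term of F:
  d/dx[x^3] = 3x^2
  d/dx[xy] = x·y' + y
  d/dx[y^2] = 2y·y'
  d/dx[-20] = 0

Collecting, the y'-free part is the partial derivative in x and the y' coefficient is the partial derivative in y:
  ∂F/∂x = 3x^2 + y
  ∂F/∂y = x + 2y

so d/dx[F(x, y(x))] = ∂F/∂x + (∂F/∂y)·y' = 0. Rearranging,
  dy/dx = -(∂F/∂x)/(∂F/∂y) = -(3x^2 + y)/(x + 2y) = (-3x^2 - y)/(x + 2y)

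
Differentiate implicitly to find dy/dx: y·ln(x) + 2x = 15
Differentiate the relation implicitly: treat y = y(x) and apply the chain rule, so every y-derivative picks up a y' = dy/dx factor.

With everything moved to the left-hand side, differentiate term by term:
  d/dx[2x] = 2
  d/dx[y·ln(x)] = y'·ln(x) + y/x
  d/dx[-15] = 0

Separating the contributions that come from x directly and those that come through y:
  without y':      2 + y/x
  multiplying y':  ln(x)

so (2 + y/x) + (ln(x))·y' = 0, and therefore
  dy/dx = -(2 + y/x)/(ln(x))
        = -((2x + y)/x)/(ln(x)) = (-2x - y)/(x·ln(x))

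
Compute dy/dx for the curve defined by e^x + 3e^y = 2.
Apply d/dx to both sides, remembering that y depends on x. Each occurrence of y therefore brings in a y' = dy/dx via the chain rule.

With F(x, y) equal to the left-hand side minus the right, differentiate F term by term:
  d/dx[e^(x)] = e^(x)
  d/dx[3e^(y)] = 3·y'·e^(y)
  d/dx[-2] = 0
Adding these up, d/dx[F] = 0 becomes
  (e^(x)) + (3e^(y))·y' = 0,
so isolating y',
  dy/dx = -(e^(x))/(3e^(y)) = -e^(x - y)/3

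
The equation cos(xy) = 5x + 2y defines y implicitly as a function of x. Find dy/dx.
Take d/dx of both sides. Since y is implicitly a function of x, the chain rule attaches a y' = dy/dx factor whenever we differentiate through y.

Set F(x, y) = (left side) − (right side), so the curve is F = 0. Differentiating each term of F:
  d/dx[-5x] = -5
  d/dx[-2y] = -2·y'
  d/dx[cos(xy)] = -(x·y' + y)·sin(xy)

Collecting, the y'-free part is the partial derivative in x and the y' coefficient is the partial derivative in y:
  ∂F/∂x = -y·sin(xy) - 5
  ∂F/∂y = -x·sin(xy) - 2

so d/dx[F(x, y(x))] = ∂F/∂x + (∂F/∂y)·y' = 0. Rearranging,
  dy/dx = -(∂F/∂x)/(∂F/∂y) = -(-y·sin(xy) - 5)/(-x·sin(xy) - 2) = -(y·sin(xy) + 5)/(x·sin(xy) + 2)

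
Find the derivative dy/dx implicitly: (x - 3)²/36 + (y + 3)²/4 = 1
Differentiate the relation implicitly: treat y = y(x) and apply the chain rule, so every y-derivative picks up a y' = dy/dx factor.

With everything moved to the left-hand side, differentiate term by term:
  d/dx[(x - 3)^2/36] = x/18 - 1/6
  d/dx[(y + 3)^2/4] = y'(y + 3)/2
  d/dx[-1] = 0

Separating the contributions that come from x directly and those that come through y:
  without y':      x/18 - 1/6
  multiplying y':  y/2 + 3/2

so (x/18 - 1/6) + (y/2 + 3/2)·y' = 0, and therefore
  dy/dx = -(x/18 - 1/6)/(y/2 + 3/2)
        = -((x - 3)/18)/((y + 3)/2) = (3 - x)/(9(y + 3))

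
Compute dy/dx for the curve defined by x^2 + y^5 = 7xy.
Take d/dx of both sides. Since y is implicitly a function of x, the chain rule attaches a y' = dy/dx factor whenever we differentiate through y.

Set F(x, y) = (left side) − (right side), so the curve is F = 0. Differentiating each term of F:
  d/dx[x^2] = 2x
  d/dx[-7xy] = -7x·y' - 7y
  d/dx[y^5] = 5y^4·y'

Collecting, the y'-free part is the partial derivative in x and the y' coefficient is the partial derivative in y:
  ∂F/∂x = 2x - 7y
  ∂F/∂y = -7x + 5y^4

so d/dx[F(x, y(x))] = ∂F/∂x + (∂F/∂y)·y' = 0. Rearranging,
  dy/dx = -(∂F/∂x)/(∂F/∂y) = -(2x - 7y)/(-7x + 5y^4) = (2x - 7y)/(7x - 5y^4)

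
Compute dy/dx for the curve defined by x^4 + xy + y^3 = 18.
Apply d/dx to both sides, remembering that y depends on x. Each occurrence of y therefore brings in a y' = dy/dx via the chain rule.

With F(x, y) equal to the left-hand side minus the right, differentiate F term by term:
  d/dx[x^4] = 4x^3
  d/dx[xy] = x·y' + y
  d/dx[y^3] = 3y^2·y'
  d/dx[-18] = 0
Adding these up, d/dx[F] = 0 becomes
  (4x^3 + y) + (x + 3y^2)·y' = 0,
so isolating y',
  dy/dx = -(4x^3 + y)/(x + 3y^2) = (-4x^3 - y)/(x + 3y^2)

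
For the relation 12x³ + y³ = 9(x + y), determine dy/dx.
Differentiate both sides with respect to x, treating y as y(x). By the chain rule, any term containing y contributes a factor of y' = dy/dx when we differentiate it.

Move every term to one side and write the relation as F(x, y) = 0. Term by term,
  d/dx[12x^3] = 36x^2
  d/dx[-9x] = -9
  d/dx[y^3] = 3y^2·y'
  d/dx[-9y] = -9·y'

The pieces without y' make up ∂F/∂x and the coefficient of y' is ∂F/∂y:
  ∂F/∂x = 36x^2 - 9,
  ∂F/∂y = 3y^2 - 9.

Since d/dx[F] = ∂F/∂x + (∂F/∂y)·y' = 0, solve for y':
  (∂F/∂y)·y' = -∂F/∂x
  dy/dx = -(∂F/∂x)/(∂F/∂y) = -(36x^2 - 9)/(3y^2 - 9) = 3(1 - 4x^2)/(y^2 - 3)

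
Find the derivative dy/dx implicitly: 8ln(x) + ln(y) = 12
Differentiate the relation implicitly: treat y = y(x) and apply the chain rule, so every y-derivative picks up a y' = dy/dx factor.

With everything moved to the left-hand side, differentiate term by term:
  d/dx[8ln(x)] = 8/x
  d/dx[ln(y)] = y'/y
  d/dx[-12] = 0

Separating the contributions that come from x directly and those that come through y:
  without y':      8/x
  multiplying y':  1/y

so (8/x) + (1/y)·y' = 0, and therefore
  dy/dx = -(8/x)/(1/y) = -8y/x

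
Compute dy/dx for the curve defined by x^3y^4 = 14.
Apply d/dx to both sides, remembering that y depends on x. Each occurrence of y therefore brings in a y' = dy/dx via the chain rule.

With F(x, y) equal to the left-hand side minus the right, differentiate F term by term:
  d/dx[x^3y^4] = 4x^3y^3·y' + 3x^2y^4
  d/dx[-14] = 0
Adding these up, d/dx[F] = 0 becomes
  (3x^2y^4) + (4x^3y^3)·y' = 0,
so isolating y',
  dy/dx = -(3x^2y^4)/(4x^3y^3) = -3y/(4x)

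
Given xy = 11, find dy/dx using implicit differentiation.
Take d/dx of both sides. Since y is implicitly a function of x, the chain rule attaches a y' = dy/dx factor whenever we differentiate through y.

Set F(x, y) = (left side) − (right side), so the curve is F = 0. Differentiating each term of F:
  d/dx[xy] = x·y' + y
  d/dx[-11] = 0

Collecting, the y'-free part is the partial derivative in x and the y' coefficient is the partial derivative in y:
  ∂F/∂x = y
  ∂F/∂y = x

so d/dx[F(x, y(x))] = ∂F/∂x + (∂F/∂y)·y' = 0. Rearranging,
  dy/dx = -(∂F/∂x)/(∂F/∂y) = -(y)/(x) = -y/x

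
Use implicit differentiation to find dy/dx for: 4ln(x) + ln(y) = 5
Differentiate the relation implicitly: treat y = y(x) and apply the chain rule, so every y-derivative picks up a y' = dy/dx factor.

With everything moved to the left-hand side, differentiate term by term:
  d/dx[4ln(x)] = 4/x
  d/dx[ln(y)] = y'/y
  d/dx[-5] = 0

Separating the contributions that come from x directly and those that come through y:
  without y':      4/x
  multiplying y':  1/y

so (4/x) + (1/y)·y' = 0, and therefore
  dy/dx = -(4/x)/(1/y) = -4y/x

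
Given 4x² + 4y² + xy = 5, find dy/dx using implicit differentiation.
Apply d/dx to both sides, remembering that y depends on x. Each occurrence of y therefore brings in a y' = dy/dx via the chain rule.

With F(x, y) equal to the left-hand side minus the right, differentiate F term by term:
  d/dx[4x^2] = 8x
  d/dx[xy] = x·y' + y
  d/dx[4y^2] = 8y·y'
  d/dx[-5] = 0
Adding these up, d/dx[F] = 0 becomes
  (8x + y) + (x + 8y)·y' = 0,
so isolating y',
  dy/dx = -(8x + y)/(x + 8y) = (-8x - y)/(x + 8y)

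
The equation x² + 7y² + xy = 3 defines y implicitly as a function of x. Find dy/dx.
Apply d/dx to both sides, remembering that y depends on x. Each occurrence of y therefore brings in a y' = dy/dx via the chain rule.

With F(x, y) equal to the left-hand side minus the right, differentiate F term by term:
  d/dx[x^2] = 2x
  d/dx[xy] = x·y' + y
  d/dx[7y^2] = 14y·y'
  d/dx[-3] = 0
Adding these up, d/dx[F] = 0 becomes
  (2x + y) + (x + 14y)·y' = 0,
so isolating y',
  dy/dx = -(2x + y)/(x + 14y) = (-2x - y)/(x + 14y)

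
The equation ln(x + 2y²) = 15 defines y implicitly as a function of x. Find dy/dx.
Differentiate both sides with respect to x, treating y as y(x). By the chain rule, any term containing y contributes a factor of y' = dy/dx when we differentiate it.

Move every term to one side and write the relation as F(x, y) = 0. Term by term,
  d/dx[ln(x + 2y^2)] = (4y·y' + 1)/(x + 2y^2)
  d/dx[-15] = 0

The pieces without y' make up ∂F/∂x and the coefficient of y' is ∂F/∂y:
  ∂F/∂x = 1/(x + 2y^2),
  ∂F/∂y = 4y/(x + 2y^2).

Since d/dx[F] = ∂F/∂x + (∂F/∂y)·y' = 0, solve for y':
  (∂F/∂y)·y' = -∂F/∂x
  dy/dx = -(∂F/∂x)/(∂F/∂y) = -(1/(x + 2y^2))/(4y/(x + 2y^2)) = -1/(4y)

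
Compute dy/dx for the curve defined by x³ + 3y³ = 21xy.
Differentiate the relation implicitly: treat y = y(x) and apply the chain rule, so every y-derivative picks up a y' = dy/dx factor.

With everything moved to the left-hand side, differentiate term by term:
  d/dx[x^3] = 3x^2
  d/dx[-21xy] = -21x·y' - 21y
  d/dx[3y^3] = 9y^2·y'

Separating the contributions that come from x directly and those that come through y:
  without y':      3x^2 - 21y
  multiplying y':  -21x + 9y^2

so (3x^2 - 21y) + (-21x + 9y^2)·y' = 0, and therefore
  dy/dx = -(3x^2 - 21y)/(-21x + 9y^2) = (x^2 - 7y)/(7x - 3y^2)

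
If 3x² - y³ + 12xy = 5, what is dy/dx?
Take d/dx of both sides. Since y is implicitly a function of x, the chain rule attaches a y' = dy/dx factor whenever we differentiate through y.

Set F(x, y) = (left side) − (right side), so the curve is F = 0. Differentiating each term of F:
  d/dx[3x^2] = 6x
  d/dx[12xy] = 12x·y' + 12y
  d/dx[-y^3] = -3y^2·y'
  d/dx[-5] = 0

Collecting, the y'-free part is the partial derivative in x and the y' coefficient is the partial derivative in y:
  ∂F/∂x = 6x + 12y
  ∂F/∂y = 12x - 3y^2

so d/dx[F(x, y(x))] = ∂F/∂x + (∂F/∂y)·y' = 0. Rearranging,
  dy/dx = -(∂F/∂x)/(∂F/∂y) = -(6x + 12y)/(12x - 3y^2) = 2(-x - 2y)/(4x - y^2)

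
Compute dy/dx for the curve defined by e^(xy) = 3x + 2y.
Apply d/dx to both sides, remembering that y depends on x. Each occurrence of y therefore brings in a y' = dy/dx via the chain rule.

With F(x, y) equal to the left-hand side minus the right, differentiate F term by term:
  d/dx[-3x] = -3
  d/dx[-2y] = -2·y'
  d/dx[e^(xy)] = (x·y' + y)·e^(xy)
Adding these up, d/dx[F] = 0 becomes
  (y·e^(xy) - 3) + (x·e^(xy) - 2)·y' = 0,
so isolating y',
  dy/dx = -(y·e^(xy) - 3)/(x·e^(xy) - 2) = (-y·e^(xy) + 3)/(x·e^(xy) - 2)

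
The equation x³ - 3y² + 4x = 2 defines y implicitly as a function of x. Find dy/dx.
Differentiate the relation implicitly: treat y = y(x) and apply the chain rule, so every y-derivative picks up a y' = dy/dx factor.

With everything moved to the left-hand side, differentiate term by term:
  d/dx[x^3] = 3x^2
  d/dx[4x] = 4
  d/dx[-3y^2] = -6y·y'
  d/dx[-2] = 0

Separating the contributions that come from x directly and those that come through y:
  without y':      3x^2 + 4
  multiplying y':  -6y

so (3x^2 + 4) + (-6y)·y' = 0, and therefore
  dy/dx = -(3x^2 + 4)/(-6y) = (3x^2 + 4)/(6y)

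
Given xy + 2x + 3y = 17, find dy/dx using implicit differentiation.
Differentiate both sides with respect to x, treating y as y(x). By the chain rule, any term containing y contributes a factor of y' = dy/dx when we differentiate it.

Move every term to one side and write the relation as F(x, y) = 0. Term by term,
  d/dx[xy] = x·y' + y
  d/dx[2x] = 2
  d/dx[3y] = 3·y'
  d/dx[-17] = 0

The pieces without y' make up ∂F/∂x and the coefficient of y' is ∂F/∂y:
  ∂F/∂x = y + 2,
  ∂F/∂y = x + 3.

Since d/dx[F] = ∂F/∂x + (∂F/∂y)·y' = 0, solve for y':
  (∂F/∂y)·y' = -∂F/∂x
  dy/dx = -(∂F/∂x)/(∂F/∂y) = -(y + 2)/(x + 3) = (-y - 2)/(x + 3)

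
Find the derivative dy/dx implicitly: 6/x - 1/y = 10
Differentiate the relation implicitly: treat y = y(x) and apply the chain rule, so every y-derivative picks up a y' = dy/dx factor.

With everything moved to the left-hand side, differentiate term by term:
  d/dx[-1/y] = y'/y^2
  d/dx[6/x] = -6/x^2
  d/dx[-10] = 0

Separating the contributions that come from x directly and those that come through y:
  without y':      -6/x^2
  multiplying y':  y^(-2)

so (-6/x^2) + (y^(-2))·y' = 0, and therefore
  dy/dx = -(-6/x^2)/(y^(-2)) = 6y^2/x^2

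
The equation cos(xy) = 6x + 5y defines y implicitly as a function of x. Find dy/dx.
Differentiate the relation implicitly: treat y = y(x) and apply the chain rule, so every y-derivative picks up a y' = dy/dx factor.

With everything moved to the left-hand side, differentiate term by term:
  d/dx[-6x] = -6
  d/dx[-5y] = -5·y'
  d/dx[cos(xy)] = -(x·y' + y)·sin(xy)

Separating the contributions that come from x directly and those that come through y:
  without y':      -y·sin(xy) - 6
  multiplying y':  -x·sin(xy) - 5

so (-y·sin(xy) - 6) + (-x·sin(xy) - 5)·y' = 0, and therefore
  dy/dx = -(-y·sin(xy) - 6)/(-x·sin(xy) - 5) = -(y·sin(xy) + 6)/(x·sin(xy) + 5)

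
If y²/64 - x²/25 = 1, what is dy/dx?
Differentiate both sides with respect to x, treating y as y(x). By the chain rule, any term containing y contributes a factor of y' = dy/dx when we differentiate it.

Move every term to one side and write the relation as F(x, y) = 0. Term by term,
  d/dx[-x^2/25] = -2x/25
  d/dx[y^2/64] = y·y'/32
  d/dx[-1] = 0

The pieces without y' make up ∂F/∂x and the coefficient of y' is ∂F/∂y:
  ∂F/∂x = -2x/25,
  ∂F/∂y = y/32.

Since d/dx[F] = ∂F/∂x + (∂F/∂y)·y' = 0, solve for y':
  (∂F/∂y)·y' = -∂F/∂x
  dy/dx = -(∂F/∂x)/(∂F/∂y) = -(-2x/25)/(y/32) = 64x/(25y)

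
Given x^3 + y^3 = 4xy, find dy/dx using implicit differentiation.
Differentiate both sides with respect to x, treating y as y(x). By the chain rule, any term containing y contributes a factor of y' = dy/dx when we differentiate it.

Move every term to one side and write the relation as F(x, y) = 0. Term by term,
  d/dx[x^3] = 3x^2
  d/dx[-4xy] = -4x·y' - 4y
  d/dx[y^3] = 3y^2·y'

The pieces without y' make up ∂F/∂x and the coefficient of y' is ∂F/∂y:
  ∂F/∂x = 3x^2 - 4y,
  ∂F/∂y = -4x + 3y^2.

Since d/dx[F] = ∂F/∂x + (∂F/∂y)·y' = 0, solve for y':
  (∂F/∂y)·y' = -∂F/∂x
  dy/dx = -(∂F/∂x)/(∂F/∂y) = -(3x^2 - 4y)/(-4x + 3y^2) = (3x^2 - 4y)/(4x - 3y^2)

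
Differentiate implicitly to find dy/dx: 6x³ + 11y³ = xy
Take d/dx of both sides. Since y is implicitly a function of x, the chain rule attaches a y' = dy/dx factor whenever we differentiate through y.

Set F(x, y) = (left side) − (right side), so the curve is F = 0. Differentiating each term of F:
  d/dx[6x^3] = 18x^2
  d/dx[-xy] = -x·y' - y
  d/dx[11y^3] = 33y^2·y'

Collecting, the y'-free part is the partial derivative in x and the y' coefficient is the partial derivative in y:
  ∂F/∂x = 18x^2 - y
  ∂F/∂y = -x + 33y^2

so d/dx[F(x, y(x))] = ∂F/∂x + (∂F/∂y)·y' = 0. Rearranging,
  dy/dx = -(∂F/∂x)/(∂F/∂y) = -(18x^2 - y)/(-x + 33y^2) = (18x^2 - y)/(x - 33y^2)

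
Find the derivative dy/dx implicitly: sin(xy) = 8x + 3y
Apply d/dx to both sides, remembering that y depends on x. Each occurrence of y therefore brings in a y' = dy/dx via the chain rule.

With F(x, y) equal to the left-hand side minus the right, differentiate F term by term:
  d/dx[-8x] = -8
  d/dx[-3y] = -3·y'
  d/dx[sin(xy)] = (x·y' + y)·cos(xy)
Adding these up, d/dx[F] = 0 becomes
  (y·cos(xy) - 8) + (x·cos(xy) - 3)·y' = 0,
so isolating y',
  dy/dx = -(y·cos(xy) - 8)/(x·cos(xy) - 3) = (-y·cos(xy) + 8)/(x·cos(xy) - 3)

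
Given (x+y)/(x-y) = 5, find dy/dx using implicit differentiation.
Apply d/dx to both sides, remembering that y depends on x. Each occurrence of y therefore brings in a y' = dy/dx via the chain rule.

With F(x, y) equal to the left-hand side minus the right, differentiate F term by term:
  d/dx[(x + y)/(x - y)] = (y' + 1)/(x - y) + (x + y)(y' - 1)/(x - y)^2
  d/dx[-5] = 0
Adding these up, d/dx[F] = 0 becomes
  (1/(x - y) - (x + y)/(x - y)^2) + (1/(x - y) + (x + y)/(x - y)^2)·y' = 0,
so isolating y',
  dy/dx = -(1/(x - y) - (x + y)/(x - y)^2)/(1/(x - y) + (x + y)/(x - y)^2)
        = -(-2y/(x - y)^2)/(2x/(x - y)^2) = y/x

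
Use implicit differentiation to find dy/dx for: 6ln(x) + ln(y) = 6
Differentiate both sides with respect to x, treating y as y(x). By the chain rule, any term containing y contributes a factor of y' = dy/dx when we differentiate it.

Move every term to one side and write the relation as F(x, y) = 0. Term by term,
  d/dx[6ln(x)] = 6/x
  d/dx[ln(y)] = y'/y
  d/dx[-6] = 0

The pieces without y' make up ∂F/∂x and the coefficient of y' is ∂F/∂y:
  ∂F/∂x = 6/x,
  ∂F/∂y = 1/y.

Since d/dx[F] = ∂F/∂x + (∂F/∂y)·y' = 0, solve for y':
  (∂F/∂y)·y' = -∂F/∂x
  dy/dx = -(∂F/∂x)/(∂F/∂y) = -(6/x)/(1/y) = -6y/x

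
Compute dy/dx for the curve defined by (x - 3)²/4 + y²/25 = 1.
Differentiate the relation implicitly: treat y = y(x) and apply the chain rule, so every y-derivative picks up a y' = dy/dx factor.

With everything moved to the left-hand side, differentiate term by term:
  d/dx[y^2/25] = 2y·y'/25
  d/dx[(x - 3)^2/4] = x/2 - 3/2
  d/dx[-1] = 0

Separating the contributions that come from x directly and those that come through y:
  without y':      x/2 - 3/2
  multiplying y':  2y/25

so (x/2 - 3/2) + (2y/25)·y' = 0, and therefore
  dy/dx = -(x/2 - 3/2)/(2y/25)
        = -((x - 3)/2)/(2y/25) = 25(3 - x)/(4y)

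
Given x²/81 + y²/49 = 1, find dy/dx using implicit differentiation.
Apply d/dx to both sides, remembering that y depends on x. Each occurrence of y therefore brings in a y' = dy/dx via the chain rule.

With F(x, y) equal to the left-hand side minus the right, differentiate F term by term:
  d/dx[x^2/81] = 2x/81
  d/dx[y^2/49] = 2y·y'/49
  d/dx[-1] = 0
Adding these up, d/dx[F] = 0 becomes
  (2x/81) + (2y/49)·y' = 0,
so isolating y',
  dy/dx = -(2x/81)/(2y/49) = -49x/(81y)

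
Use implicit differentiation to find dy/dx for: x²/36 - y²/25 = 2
Differentiate the relation implicitly: treat y = y(x) and apply the chain rule, so every y-derivative picks up a y' = dy/dx factor.

With everything moved to the left-hand side, differentiate term by term:
  d/dx[x^2/36] = x/18
  d/dx[-y^2/25] = -2y·y'/25
  d/dx[-2] = 0

Separating the contributions that come from x directly and those that come through y:
  without y':      x/18
  multiplying y':  -2y/25

so (x/18) + (-2y/25)·y' = 0, and therefore
  dy/dx = -(x/18)/(-2y/25) = 25x/(36y)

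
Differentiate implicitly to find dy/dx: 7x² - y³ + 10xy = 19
Take d/dx of both sides. Since y is implicitly a function of x, the chain rule attaches a y' = dy/dx factor whenever we differentiate through y.

Set F(x, y) = (left side) − (right side), so the curve is F = 0. Differentiating each term of F:
  d/dx[7x^2] = 14x
  d/dx[10xy] = 10x·y' + 10y
  d/dx[-y^3] = -3y^2·y'
  d/dx[-19] = 0

Collecting, the y'-free part is the partial derivative in x and the y' coefficient is the partial derivative in y:
  ∂F/∂x = 14x + 10y
  ∂F/∂y = 10x - 3y^2

so d/dx[F(x, y(x))] = ∂F/∂x + (∂F/∂y)·y' = 0. Rearranging,
  dy/dx = -(∂F/∂x)/(∂F/∂y) = -(14x + 10y)/(10x - 3y^2) = 2(-7x - 5y)/(10x - 3y^2)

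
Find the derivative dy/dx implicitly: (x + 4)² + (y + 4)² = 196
Differentiate the relation implicitly: treat y = y(x) and apply the chain rule, so every y-derivative picks up a y' = dy/dx factor.

With everything moved to the left-hand side, differentiate term by term:
  d/dx[(x + 4)^2] = 2x + 8
  d/dx[(y + 4)^2] = 2·y'(y + 4)
  d/dx[-196] = 0

Separating the contributions that come from x directly and those that come through y:
  without y':      2x + 8
  multiplying y':  2y + 8

so (2x + 8) + (2y + 8)·y' = 0, and therefore
  dy/dx = -(2x + 8)/(2y + 8) = (-x - 4)/(y + 4)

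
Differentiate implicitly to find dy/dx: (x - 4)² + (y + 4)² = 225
Differentiate both sides with respect to x, treating y as y(x). By the chain rule, any term containing y contributes a factor of y' = dy/dx when we differentiate it.

Move every term to one side and write the relation as F(x, y) = 0. Term by term,
  d/dx[(x - 4)^2] = 2x - 8
  d/dx[(y + 4)^2] = 2·y'(y + 4)
  d/dx[-225] = 0

The pieces without y' make up ∂F/∂x and the coefficient of y' is ∂F/∂y:
  ∂F/∂x = 2x - 8,
  ∂F/∂y = 2y + 8.

Since d/dx[F] = ∂F/∂x + (∂F/∂y)·y' = 0, solve for y':
  (∂F/∂y)·y' = -∂F/∂x
  dy/dx = -(∂F/∂x)/(∂F/∂y) = -(2x - 8)/(2y + 8) = (4 - x)/(y + 4)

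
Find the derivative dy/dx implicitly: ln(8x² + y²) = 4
Take d/dx of both sides. Since y is implicitly a function of x, the chain rule attaches a y' = dy/dx factor whenever we differentiate through y.

Set F(x, y) = (left side) − (right side), so the curve is F = 0. Differentiating each term of F:
  d/dx[ln(8x^2 + y^2)] = (16x + 2y·y')/(8x^2 + y^2)
  d/dx[-4] = 0

Collecting, the y'-free part is the partial derivative in x and the y' coefficient is the partial derivative in y:
  ∂F/∂x = 16x/(8x^2 + y^2)
  ∂F/∂y = 2y/(8x^2 + y^2)

so d/dx[F(x, y(x))] = ∂F/∂x + (∂F/∂y)·y' = 0. Rearranging,
  dy/dx = -(∂F/∂x)/(∂F/∂y) = -(16x/(8x^2 + y^2))/(2y/(8x^2 + y^2)) = -8x/y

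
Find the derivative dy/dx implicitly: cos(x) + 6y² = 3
Differentiate both sides with respect to x, treating y as y(x). By the chain rule, any term containing y contributes a factor of y' = dy/dx when we differentiate it.

Move every term to one side and write the relation as F(x, y) = 0. Term by term,
  d/dx[6y^2] = 12y·y'
  d/dx[cos(x)] = -sin(x)
  d/dx[-3] = 0

The pieces without y' make up ∂F/∂x and the coefficient of y' is ∂F/∂y:
  ∂F/∂x = -sin(x),
  ∂F/∂y = 12y.

Since d/dx[F] = ∂F/∂x + (∂F/∂y)·y' = 0, solve for y':
  (∂F/∂y)·y' = -∂F/∂x
  dy/dx = -(∂F/∂x)/(∂F/∂y) = -(-sin(x))/(12y) = sin(x)/(12y)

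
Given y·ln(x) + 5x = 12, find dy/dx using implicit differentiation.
Differentiate both sides with respect to x, treating y as y(x). By the chain rule, any term containing y contributes a factor of y' = dy/dx when we differentiate it.

Move every term to one side and write the relation as F(x, y) = 0. Term by term,
  d/dx[5x] = 5
  d/dx[y·ln(x)] = y'·ln(x) + y/x
  d/dx[-12] = 0

The pieces without y' make up ∂F/∂x and the coefficient of y' is ∂F/∂y:
  ∂F/∂x = 5 + y/x,
  ∂F/∂y = ln(x).

Since d/dx[F] = ∂F/∂x + (∂F/∂y)·y' = 0, solve for y':
  (∂F/∂y)·y' = -∂F/∂x
  dy/dx = -(∂F/∂x)/(∂F/∂y) = -(5 + y/x)/(ln(x))
        = -((5x + y)/x)/(ln(x)) = (-5x - y)/(x·ln(x))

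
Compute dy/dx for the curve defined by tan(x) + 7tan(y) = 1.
Take d/dx of both sides. Since y is implicitly a function of x, the chain rule attaches a y' = dy/dx factor whenever we differentiate through y.

Set F(x, y) = (left side) − (right side), so the curve is F = 0. Differentiating each term of F:
  d/dx[tan(x)] = tan(x)^2 + 1
  d/dx[7tan(y)] = 7·y'(tan(y)^2 + 1)
  d/dx[-1] = 0

Collecting, the y'-free part is the partial derivative in x and the y' coefficient is the partial derivative in y:
  ∂F/∂x = tan(x)^2 + 1
  ∂F/∂y = 7tan(y)^2 + 7

so d/dx[F(x, y(x))] = ∂F/∂x + (∂F/∂y)·y' = 0. Rearranging,
  dy/dx = -(∂F/∂x)/(∂F/∂y) = -(tan(x)^2 + 1)/(7tan(y)^2 + 7) = -cos(y)^2/(7cos(x)^2)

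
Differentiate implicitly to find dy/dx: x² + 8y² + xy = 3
Differentiate the relation implicitly: treat y = y(x) and apply the chain rule, so every y-derivative picks up a y' = dy/dx factor.

With everything moved to the left-hand side, differentiate term by term:
  d/dx[x^2] = 2x
  d/dx[xy] = x·y' + y
  d/dx[8y^2] = 16y·y'
  d/dx[-3] = 0

Separating the contributions that come from x directly and those that come through y:
  without y':      2x + y
  multiplying y':  x + 16y

so (2x + y) + (x + 16y)·y' = 0, and therefore
  dy/dx = -(2x + y)/(x + 16y) = (-2x - y)/(x + 16y)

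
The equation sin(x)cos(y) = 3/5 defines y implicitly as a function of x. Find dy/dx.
Apply d/dx to both sides, remembering that y depends on x. Each occurrence of y therefore brings in a y' = dy/dx via the chain rule.

With F(x, y) equal to the left-hand side minus the right, differentiate F term by term:
  d/dx[sin(x)·cos(y)] = -y'·sin(x)·sin(y) + cos(x)·cos(y)
  d/dx[-3/5] = 0
Adding these up, d/dx[F] = 0 becomes
  (cos(x)·cos(y)) + (-sin(x)·sin(y))·y' = 0,
so isolating y',
  dy/dx = -(cos(x)·cos(y))/(-sin(x)·sin(y)) = 1/(tan(x)·tan(y))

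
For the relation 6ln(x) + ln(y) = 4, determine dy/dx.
Differentiate both sides with respect to x, treating y as y(x). By the chain rule, any term containing y contributes a factor of y' = dy/dx when we differentiate it.

Move every term to one side and write the relation as F(x, y) = 0. Term by term,
  d/dx[6ln(x)] = 6/x
  d/dx[ln(y)] = y'/y
  d/dx[-4] = 0

The pieces without y' make up ∂F/∂x and the coefficient of y' is ∂F/∂y:
  ∂F/∂x = 6/x,
  ∂F/∂y = 1/y.

Since d/dx[F] = ∂F/∂x + (∂F/∂y)·y' = 0, solve for y':
  (∂F/∂y)·y' = -∂F/∂x
  dy/dx = -(∂F/∂x)/(∂F/∂y) = -(6/x)/(1/y) = -6y/x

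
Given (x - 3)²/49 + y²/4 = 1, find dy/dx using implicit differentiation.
Differentiate the relation implicitly: treat y = y(x) and apply the chain rule, so every y-derivative picks up a y' = dy/dx factor.

With everything moved to the left-hand side, differentiate term by term:
  d/dx[y^2/4] = y·y'/2
  d/dx[(x - 3)^2/49] = 2x/49 - 6/49
  d/dx[-1] = 0

Separating the contributions that come from x directly and those that come through y:
  without y':      2x/49 - 6/49
  multiplying y':  y/2

so (2x/49 - 6/49) + (y/2)·y' = 0, and therefore
  dy/dx = -(2x/49 - 6/49)/(y/2)
        = -(2(x - 3)/49)/(y/2) = 4(3 - x)/(49y)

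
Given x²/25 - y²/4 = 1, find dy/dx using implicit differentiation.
Differentiate the relation implicitly: treat y = y(x) and apply the chain rule, so every y-derivative picks up a y' = dy/dx factor.

With everything moved to the left-hand side, differentiate term by term:
  d/dx[x^2/25] = 2x/25
  d/dx[-y^2/4] = -y·y'/2
  d/dx[-1] = 0

Separating the contributions that come from x directly and those that come through y:
  without y':      2x/25
  multiplying y':  -y/2

so (2x/25) + (-y/2)·y' = 0, and therefore
  dy/dx = -(2x/25)/(-y/2) = 4x/(25y)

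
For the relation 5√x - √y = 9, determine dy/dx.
Differentiate the relation implicitly: treat y = y(x) and apply the chain rule, so every y-derivative picks up a y' = dy/dx factor.

With everything moved to the left-hand side, differentiate term by term:
  d/dx[5√(x)] = 5/(2√(x))
  d/dx[-√(y)] = -y'/(2√(y))
  d/dx[-9] = 0

Separating the contributions that come from x directly and those that come through y:
  without y':      5/(2√(x))
  multiplying y':  -1/(2√(y))

so (5/(2√(x))) + (-1/(2√(y)))·y' = 0, and therefore
  dy/dx = -(5/(2√(x)))/(-1/(2√(y))) = 5√(y)/√(x)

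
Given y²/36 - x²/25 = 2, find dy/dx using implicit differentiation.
Differentiate the relation implicitly: treat y = y(x) and apply the chain rule, so every y-derivative picks up a y' = dy/dx factor.

With everything moved to the left-hand side, differentiate term by term:
  d/dx[-x^2/25] = -2x/25
  d/dx[y^2/36] = y·y'/18
  d/dx[-2] = 0

Separating the contributions that come from x directly and those that come through y:
  without y':      -2x/25
  multiplying y':  y/18

so (-2x/25) + (y/18)·y' = 0, and therefore
  dy/dx = -(-2x/25)/(y/18) = 36x/(25y)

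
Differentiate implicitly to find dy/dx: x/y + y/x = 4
Take d/dx of both sides. Since y is implicitly a function of x, the chain rule attaches a y' = dy/dx factor whenever we differentiate through y.

Set F(x, y) = (left side) − (right side), so the curve is F = 0. Differentiating each term of F:
  d/dx[x/y] = -x·y'/y^2 + 1/y
  d/dx[y/x] = y'/x - y/x^2
  d/dx[-4] = 0

Collecting, the y'-free part is the partial derivative in x and the y' coefficient is the partial derivative in y:
  ∂F/∂x = 1/y - y/x^2
  ∂F/∂y = -x/y^2 + 1/x

so d/dx[F(x, y(x))] = ∂F/∂x + (∂F/∂y)·y' = 0. Rearranging,
  dy/dx = -(∂F/∂x)/(∂F/∂y) = -(1/y - y/x^2)/(-x/y^2 + 1/x)
        = -((x - y)(x + y)/(x^2y))/(-(x - y)(x + y)/(xy^2)) = y/x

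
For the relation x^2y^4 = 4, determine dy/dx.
Take d/dx of both sides. Since y is implicitly a function of x, the chain rule attaches a y' = dy/dx factor whenever we differentiate through y.

Set F(x, y) = (left side) − (right side), so the curve is F = 0. Differentiating each term of F:
  d/dx[x^2y^4] = 4x^2y^3·y' + 2xy^4
  d/dx[-4] = 0

Collecting, the y'-free part is the partial derivative in x and the y' coefficient is the partial derivative in y:
  ∂F/∂x = 2xy^4
  ∂F/∂y = 4x^2y^3

so d/dx[F(x, y(x))] = ∂F/∂x + (∂F/∂y)·y' = 0. Rearranging,
  dy/dx = -(∂F/∂x)/(∂F/∂y) = -(2xy^4)/(4x^2y^3) = -y/(2x)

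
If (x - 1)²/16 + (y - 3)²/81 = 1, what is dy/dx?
Differentiate both sides with respect to x, treating y as y(x). By the chain rule, any term containing y contributes a factor of y' = dy/dx when we differentiate it.

Move every term to one side and write the relation as F(x, y) = 0. Term by term,
  d/dx[(x - 1)^2/16] = x/8 - 1/8
  d/dx[(y - 3)^2/81] = 2·y'(y - 3)/81
  d/dx[-1] = 0

The pieces without y' make up ∂F/∂x and the coefficient of y' is ∂F/∂y:
  ∂F/∂x = x/8 - 1/8,
  ∂F/∂y = 2y/81 - 2/27.

Since d/dx[F] = ∂F/∂x + (∂F/∂y)·y' = 0, solve for y':
  (∂F/∂y)·y' = -∂F/∂x
  dy/dx = -(∂F/∂x)/(∂F/∂y) = -(x/8 - 1/8)/(2y/81 - 2/27)
        = -((x - 1)/8)/(2(y - 3)/81) = 81(1 - x)/(16(y - 3))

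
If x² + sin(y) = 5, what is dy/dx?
Differentiate the relation implicitly: treat y = y(x) and apply the chain rule, so every y-derivative picks up a y' = dy/dx factor.

With everything moved to the left-hand side, differentiate term by term:
  d/dx[x^2] = 2x
  d/dx[sin(y)] = y'·cos(y)
  d/dx[-5] = 0

Separating the contributions that come from x directly and those that come through y:
  without y':      2x
  multiplying y':  cos(y)

so (2x) + (cos(y))·y' = 0, and therefore
  dy/dx = -(2x)/(cos(y)) = -2x/cos(y)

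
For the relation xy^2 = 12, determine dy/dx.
Differentiate the relation implicitly: treat y = y(x) and apply the chain rule, so every y-derivative picks up a y' = dy/dx factor.

With everything moved to the left-hand side, differentiate term by term:
  d/dx[xy^2] = 2xy·y' + y^2
  d/dx[-12] = 0

Separating the contributions that come from x directly and those that come through y:
  without y':      y^2
  multiplying y':  2xy

so (y^2) + (2xy)·y' = 0, and therefore
  dy/dx = -(y^2)/(2xy) = -y/(2x)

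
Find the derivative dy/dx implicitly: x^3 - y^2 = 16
Differentiate the relation implicitly: treat y = y(x) and apply the chain rule, so every y-derivative picks up a y' = dy/dx factor.

With everything moved to the left-hand side, differentiate term by term:
  d/dx[x^3] = 3x^2
  d/dx[-y^2] = -2y·y'
  d/dx[-16] = 0

Separating the contributions that come from x directly and those that come through y:
  without y':      3x^2
  multiplying y':  -2y

so (3x^2) + (-2y)·y' = 0, and therefore
  dy/dx = -(3x^2)/(-2y) = 3x^2/(2y)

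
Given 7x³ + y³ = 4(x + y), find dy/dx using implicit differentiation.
Apply d/dx to both sides, remembering that y depends on x. Each occurrence of y therefore brings in a y' = dy/dx via the chain rule.

With F(x, y) equal to the left-hand side minus the right, differentiate F term by term:
  d/dx[7x^3] = 21x^2
  d/dx[-4x] = -4
  d/dx[y^3] = 3y^2·y'
  d/dx[-4y] = -4·y'
Adding these up, d/dx[F] = 0 becomes
  (21x^2 - 4) + (3y^2 - 4)·y' = 0,
so isolating y',
  dy/dx = -(21x^2 - 4)/(3y^2 - 4) = (4 - 21x^2)/(3y^2 - 4)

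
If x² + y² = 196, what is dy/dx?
Differentiate both sides with respect to x, treating y as y(x). By the chain rule, any term containing y contributes a factor of y' = dy/dx when we differentiate it.

Move every term to one side and write the relation as F(x, y) = 0. Term by term,
  d/dx[x^2] = 2x
  d/dx[y^2] = 2y·y'
  d/dx[-196] = 0

The pieces without y' make up ∂F/∂x and the coefficient of y' is ∂F/∂y:
  ∂F/∂x = 2x,
  ∂F/∂y = 2y.

Since d/dx[F] = ∂F/∂x + (∂F/∂y)·y' = 0, solve for y':
  (∂F/∂y)·y' = -∂F/∂x
  dy/dx = -(∂F/∂x)/(∂F/∂y) = -(2x)/(2y) = -x/y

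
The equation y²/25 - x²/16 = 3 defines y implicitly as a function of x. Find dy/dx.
Differentiate the relation implicitly: treat y = y(x) and apply the chain rule, so every y-derivative picks up a y' = dy/dx factor.

With everything moved to the left-hand side, differentiate term by term:
  d/dx[-x^2/16] = -x/8
  d/dx[y^2/25] = 2y·y'/25
  d/dx[-3] = 0

Separating the contributions that come from x directly and those that come through y:
  without y':      -x/8
  multiplying y':  2y/25

so (-x/8) + (2y/25)·y' = 0, and therefore
  dy/dx = -(-x/8)/(2y/25) = 25x/(16y)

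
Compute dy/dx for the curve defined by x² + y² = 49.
Apply d/dx to both sides, remembering that y depends on x. Each occurrence of y therefore brings in a y' = dy/dx via the chain rule.

With F(x, y) equal to the left-hand side minus the right, differentiate F term by term:
  d/dx[x^2] = 2x
  d/dx[y^2] = 2y·y'
  d/dx[-49] = 0
Adding these up, d/dx[F] = 0 becomes
  (2x) + (2y)·y' = 0,
so isolating y',
  dy/dx = -(2x)/(2y) = -x/y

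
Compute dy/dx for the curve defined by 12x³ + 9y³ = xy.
Differentiate both sides with respect to x, treating y as y(x). By the chain rule, any term containing y contributes a factor of y' = dy/dx when we differentiate it.

Move every term to one side and write the relation as F(x, y) = 0. Term by term,
  d/dx[12x^3] = 36x^2
  d/dx[-xy] = -x·y' - y
  d/dx[9y^3] = 27y^2·y'

The pieces without y' make up ∂F/∂x and the coefficient of y' is ∂F/∂y:
  ∂F/∂x = 36x^2 - y,
  ∂F/∂y = -x + 27y^2.

Since d/dx[F] = ∂F/∂x + (∂F/∂y)·y' = 0, solve for y':
  (∂F/∂y)·y' = -∂F/∂x
  dy/dx = -(∂F/∂x)/(∂F/∂y) = -(36x^2 - y)/(-x + 27y^2) = (36x^2 - y)/(x - 27y^2)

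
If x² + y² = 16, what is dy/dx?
Take d/dx of both sides. Since y is implicitly a function of x, the chain rule attaches a y' = dy/dx factor whenever we differentiate through y.

Set F(x, y) = (left side) − (right side), so the curve is F = 0. Differentiating each term of F:
  d/dx[x^2] = 2x
  d/dx[y^2] = 2y·y'
  d/dx[-16] = 0

Collecting, the y'-free part is the partial derivative in x and the y' coefficient is the partial derivative in y:
  ∂F/∂x = 2x
  ∂F/∂y = 2y

so d/dx[F(x, y(x))] = ∂F/∂x + (∂F/∂y)·y' = 0. Rearranging,
  dy/dx = -(∂F/∂x)/(∂F/∂y) = -(2x)/(2y) = -x/y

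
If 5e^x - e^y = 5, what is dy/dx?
Apply d/dx to both sides, remembering that y depends on x. Each occurrence of y therefore brings in a y' = dy/dx via the chain rule.

With F(x, y) equal to the left-hand side minus the right, differentiate F term by term:
  d/dx[5e^(x)] = 5e^(x)
  d/dx[-e^(y)] = -y'·e^(y)
  d/dx[-5] = 0
Adding these up, d/dx[F] = 0 becomes
  (5e^(x)) + (-e^(y))·y' = 0,
so isolating y',
  dy/dx = -(5e^(x))/(-e^(y)) = 5e^(x - y)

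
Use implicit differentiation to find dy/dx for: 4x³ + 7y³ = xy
Take d/dx of both sides. Since y is implicitly a function of x, the chain rule attaches a y' = dy/dx factor whenever we differentiate through y.

Set F(x, y) = (left side) − (right side), so the curve is F = 0. Differentiating each term of F:
  d/dx[4x^3] = 12x^2
  d/dx[-xy] = -x·y' - y
  d/dx[7y^3] = 21y^2·y'

Collecting, the y'-free part is the partial derivative in x and the y' coefficient is the partial derivative in y:
  ∂F/∂x = 12x^2 - y
  ∂F/∂y = -x + 21y^2

so d/dx[F(x, y(x))] = ∂F/∂x + (∂F/∂y)·y' = 0. Rearranging,
  dy/dx = -(∂F/∂x)/(∂F/∂y) = -(12x^2 - y)/(-x + 21y^2) = (12x^2 - y)/(x - 21y^2)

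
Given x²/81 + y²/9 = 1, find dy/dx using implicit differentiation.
Differentiate both sides with respect to x, treating y as y(x). By the chain rule, any term containing y contributes a factor of y' = dy/dx when we differentiate it.

Move every term to one side and write the relation as F(x, y) = 0. Term by term,
  d/dx[x^2/81] = 2x/81
  d/dx[y^2/9] = 2y·y'/9
  d/dx[-1] = 0

The pieces without y' make up ∂F/∂x and the coefficient of y' is ∂F/∂y:
  ∂F/∂x = 2x/81,
  ∂F/∂y = 2y/9.

Since d/dx[F] = ∂F/∂x + (∂F/∂y)·y' = 0, solve for y':
  (∂F/∂y)·y' = -∂F/∂x
  dy/dx = -(∂F/∂x)/(∂F/∂y) = -(2x/81)/(2y/9) = -x/(9y)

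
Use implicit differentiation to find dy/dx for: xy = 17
Apply d/dx to both sides, remembering that y depends on x. Each occurrence of y therefore brings in a y' = dy/dx via the chain rule.

With F(x, y) equal to the left-hand side minus the right, differentiate F term by term:
  d/dx[xy] = x·y' + y
  d/dx[-17] = 0
Adding these up, d/dx[F] = 0 becomes
  (y) + (x)·y' = 0,
so isolating y',
  dy/dx = -(y)/(x) = -y/x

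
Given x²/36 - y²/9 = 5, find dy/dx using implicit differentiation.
Differentiate both sides with respect to x, treating y as y(x). By the chain rule, any term containing y contributes a factor of y' = dy/dx when we differentiate it.

Move every term to one side and write the relation as F(x, y) = 0. Term by term,
  d/dx[x^2/36] = x/18
  d/dx[-y^2/9] = -2y·y'/9
  d/dx[-5] = 0

The pieces without y' make up ∂F/∂x and the coefficient of y' is ∂F/∂y:
  ∂F/∂x = x/18,
  ∂F/∂y = -2y/9.

Since d/dx[F] = ∂F/∂x + (∂F/∂y)·y' = 0, solve for y':
  (∂F/∂y)·y' = -∂F/∂x
  dy/dx = -(∂F/∂x)/(∂F/∂y) = -(x/18)/(-2y/9) = x/(4y)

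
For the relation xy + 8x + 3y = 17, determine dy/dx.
Apply d/dx to both sides, remembering that y depends on x. Each occurrence of y therefore brings in a y' = dy/dx via the chain rule.

With F(x, y) equal to the left-hand side minus the right, differentiate F term by term:
  d/dx[xy] = x·y' + y
  d/dx[8x] = 8
  d/dx[3y] = 3·y'
  d/dx[-17] = 0
Adding these up, d/dx[F] = 0 becomes
  (y + 8) + (x + 3)·y' = 0,
so isolating y',
  dy/dx = -(y + 8)/(x + 3) = (-y - 8)/(x + 3)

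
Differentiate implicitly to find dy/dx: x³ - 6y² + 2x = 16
Take d/dx of both sides. Since y is implicitly a function of x, the chain rule attaches a y' = dy/dx factor whenever we differentiate through y.

Set F(x, y) = (left side) − (right side), so the curve is F = 0. Differentiating each term of F:
  d/dx[x^3] = 3x^2
  d/dx[2x] = 2
  d/dx[-6y^2] = -12y·y'
  d/dx[-16] = 0

Collecting, the y'-free part is the partial derivative in x and the y' coefficient is the partial derivative in y:
  ∂F/∂x = 3x^2 + 2
  ∂F/∂y = -12y

so d/dx[F(x, y(x))] = ∂F/∂x + (∂F/∂y)·y' = 0. Rearranging,
  dy/dx = -(∂F/∂x)/(∂F/∂y) = -(3x^2 + 2)/(-12y) = (3x^2 + 2)/(12y)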